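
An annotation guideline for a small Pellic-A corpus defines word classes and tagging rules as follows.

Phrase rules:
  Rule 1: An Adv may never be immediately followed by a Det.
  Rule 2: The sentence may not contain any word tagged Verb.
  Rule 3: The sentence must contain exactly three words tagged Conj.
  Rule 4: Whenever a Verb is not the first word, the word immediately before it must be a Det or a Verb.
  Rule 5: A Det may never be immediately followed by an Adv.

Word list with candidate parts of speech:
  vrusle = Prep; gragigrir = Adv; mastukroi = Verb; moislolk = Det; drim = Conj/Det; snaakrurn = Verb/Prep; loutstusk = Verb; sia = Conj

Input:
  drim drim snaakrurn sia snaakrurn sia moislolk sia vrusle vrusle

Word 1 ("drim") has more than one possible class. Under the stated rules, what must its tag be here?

Det

Candidates per position — 1:drim {Conj,Det}; 2:drim {Conj,Det}; 3:snaakrurn {Verb,Prep}; 4:sia {Conj}; 5:snaakrurn {Verb,Prep}; 6:sia {Conj}; 7:moislolk {Det}; 8:sia {Conj}; 9:vrusle {Prep}; 10:vrusle {Prep}.
Position 1: Conj is ruled out by rule 3; that leaves Det.
Position 2: Conj is ruled out by rule 3; that leaves Det.
Position 3: Verb is ruled out by rule 2; that leaves Prep.
Position 5: Verb is ruled out by rule 2; that leaves Prep.
The unique satisfying tagging is: Det Det Prep Conj Prep Conj Det Conj Prep Prep.
Rule-by-rule: rule 1 satisfied; rule 2 satisfied; rule 3 satisfied; rule 4 satisfied; rule 5 satisfied.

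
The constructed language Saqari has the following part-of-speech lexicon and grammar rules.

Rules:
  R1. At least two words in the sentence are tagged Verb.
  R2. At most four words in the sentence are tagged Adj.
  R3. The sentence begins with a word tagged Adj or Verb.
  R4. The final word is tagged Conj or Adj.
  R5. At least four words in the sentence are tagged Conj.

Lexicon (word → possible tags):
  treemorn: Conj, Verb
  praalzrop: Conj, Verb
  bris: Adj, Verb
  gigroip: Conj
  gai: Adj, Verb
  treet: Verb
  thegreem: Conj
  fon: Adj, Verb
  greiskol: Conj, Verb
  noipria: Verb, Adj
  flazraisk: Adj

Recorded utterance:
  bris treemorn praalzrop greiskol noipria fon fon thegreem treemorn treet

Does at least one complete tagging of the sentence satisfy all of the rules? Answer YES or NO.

Candidates per position — 1:bris {Adj,Verb}; 2:treemorn {Conj,Verb}; 3:praalzrop {Conj,Verb}; 4:greiskol {Conj,Verb}; 5:noipria {Verb,Adj}; 6:fon {Adj,Verb}; 7:fon {Adj,Verb}; 8:thegreem {Conj}; 9:treemorn {Conj,Verb}; 10:treet {Verb}.
Rule 4 cannot be satisfied by any choice of tags from the lexicon.
So there is no consistent tagging.

NO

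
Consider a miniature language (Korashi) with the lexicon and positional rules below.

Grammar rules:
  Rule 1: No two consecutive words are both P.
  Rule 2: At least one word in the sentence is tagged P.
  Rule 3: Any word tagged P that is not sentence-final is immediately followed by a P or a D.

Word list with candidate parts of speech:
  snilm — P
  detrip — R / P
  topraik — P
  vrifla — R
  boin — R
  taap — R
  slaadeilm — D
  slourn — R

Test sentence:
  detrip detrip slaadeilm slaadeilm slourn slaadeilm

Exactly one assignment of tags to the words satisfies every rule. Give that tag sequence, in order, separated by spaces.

R P D D R D

Candidates per position — 1:detrip {R,P}; 2:detrip {R,P}; 3:slaadeilm {D}; 4:slaadeilm {D}; 5:slourn {R}; 6:slaadeilm {D}.
The remaining ambiguous positions (1, 2) are resolved jointly — only one combination satisfies every rule.
The only consistent sequence is: R P D D R D.
Checking: rule 1 ok; rule 2 ok; rule 3 ok.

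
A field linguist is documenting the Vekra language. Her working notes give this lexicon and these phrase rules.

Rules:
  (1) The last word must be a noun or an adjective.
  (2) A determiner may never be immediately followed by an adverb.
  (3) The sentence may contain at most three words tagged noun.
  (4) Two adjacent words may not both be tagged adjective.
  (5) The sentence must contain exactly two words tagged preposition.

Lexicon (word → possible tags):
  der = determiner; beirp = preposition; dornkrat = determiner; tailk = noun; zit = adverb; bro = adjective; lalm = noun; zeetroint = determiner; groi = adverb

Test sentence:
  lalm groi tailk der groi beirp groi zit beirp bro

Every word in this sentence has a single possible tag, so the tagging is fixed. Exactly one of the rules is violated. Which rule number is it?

2

Fixed tagging: noun adverb noun determiner adverb preposition adverb adverb preposition adjective.
Applying the rules: R1 pass, R2 fail, R3 pass, R4 pass, R5 pass.
Only rule 2 fails.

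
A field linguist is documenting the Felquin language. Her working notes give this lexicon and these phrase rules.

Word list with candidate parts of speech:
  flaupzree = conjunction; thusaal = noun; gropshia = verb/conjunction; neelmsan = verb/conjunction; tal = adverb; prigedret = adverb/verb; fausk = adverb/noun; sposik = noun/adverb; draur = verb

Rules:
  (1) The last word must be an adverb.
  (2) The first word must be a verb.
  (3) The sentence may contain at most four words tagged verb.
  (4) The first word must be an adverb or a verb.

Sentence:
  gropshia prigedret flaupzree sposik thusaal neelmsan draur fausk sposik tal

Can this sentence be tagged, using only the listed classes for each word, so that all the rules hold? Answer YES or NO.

Candidates per position — 1:gropshia {verb,conjunction}; 2:prigedret {adverb,verb}; 3:flaupzree {conjunction}; 4:sposik {noun,adverb}; 5:thusaal {noun}; 6:neelmsan {verb,conjunction}; 7:draur {verb}; 8:fausk {adverb,noun}; 9:sposik {noun,adverb}; 10:tal {adverb}.
One satisfying assignment: verb verb conjunction adverb noun verb verb noun noun adverb.
Rule-by-rule: rule 1 satisfied; rule 2 satisfied; rule 3 satisfied; rule 4 satisfied.

YES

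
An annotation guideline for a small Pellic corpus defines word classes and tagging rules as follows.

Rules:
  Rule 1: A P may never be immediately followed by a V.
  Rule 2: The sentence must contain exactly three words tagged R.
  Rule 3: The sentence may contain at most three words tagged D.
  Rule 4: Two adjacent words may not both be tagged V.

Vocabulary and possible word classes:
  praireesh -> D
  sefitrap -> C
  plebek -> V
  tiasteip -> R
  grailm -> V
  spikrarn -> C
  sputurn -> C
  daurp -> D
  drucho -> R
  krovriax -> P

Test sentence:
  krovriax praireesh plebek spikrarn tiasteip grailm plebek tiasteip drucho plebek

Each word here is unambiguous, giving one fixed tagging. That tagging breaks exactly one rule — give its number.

4

Fixed tagging: P D V C R V V R R V.
Applying the rules: R1 pass, R2 pass, R3 pass, R4 fail.
Only rule 4 fails.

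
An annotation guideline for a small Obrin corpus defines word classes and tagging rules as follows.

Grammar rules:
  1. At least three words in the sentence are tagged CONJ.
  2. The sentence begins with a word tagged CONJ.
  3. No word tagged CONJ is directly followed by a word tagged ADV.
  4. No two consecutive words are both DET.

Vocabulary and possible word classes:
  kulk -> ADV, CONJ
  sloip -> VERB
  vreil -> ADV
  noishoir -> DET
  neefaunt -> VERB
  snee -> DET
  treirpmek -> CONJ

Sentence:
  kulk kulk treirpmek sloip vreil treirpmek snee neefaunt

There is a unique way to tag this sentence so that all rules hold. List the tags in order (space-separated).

CONJ CONJ CONJ VERB ADV CONJ DET VERB

Candidates per position — 1:kulk {ADV,CONJ}; 2:kulk {ADV,CONJ}; 3:treirpmek {CONJ}; 4:sloip {VERB}; 5:vreil {ADV}; 6:treirpmek {CONJ}; 7:snee {DET}; 8:neefaunt {VERB}.
Position 1: ADV is ruled out by rule 2; that leaves CONJ.
Position 2: ADV is ruled out by rule 3; that leaves CONJ.
So the tagging must be: CONJ CONJ CONJ VERB ADV CONJ DET VERB.
Verifying each rule — rule 1 ✓; rule 2 ✓; rule 3 ✓; rule 4 ✓.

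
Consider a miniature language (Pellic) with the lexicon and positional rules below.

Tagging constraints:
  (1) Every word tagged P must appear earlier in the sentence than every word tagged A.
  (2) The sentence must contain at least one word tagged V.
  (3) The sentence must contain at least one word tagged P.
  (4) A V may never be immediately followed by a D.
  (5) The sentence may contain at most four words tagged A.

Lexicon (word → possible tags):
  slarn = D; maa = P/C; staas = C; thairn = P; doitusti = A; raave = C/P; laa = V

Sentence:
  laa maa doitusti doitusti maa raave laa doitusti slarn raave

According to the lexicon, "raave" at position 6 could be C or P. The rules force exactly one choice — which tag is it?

Candidates per position — 1:laa {V}; 2:maa {P,C}; 3:doitusti {A}; 4:doitusti {A}; 5:maa {P,C}; 6:raave {C,P}; 7:laa {V}; 8:doitusti {A}; 9:slarn {D}; 10:raave {C,P}.
At position 5, choosing P makes rule 1 impossible to satisfy; hence C.
At position 6, choosing P makes rule 1 impossible to satisfy; hence C.
At position 10, choosing P makes rule 1 impossible to satisfy; hence C.
At position 2, choosing C makes rule 3 impossible to satisfy; hence P.
That leaves exactly one tagging: V P A A C C V A D C.
Rule-by-rule: rule 1 satisfied; rule 2 satisfied; rule 3 satisfied; rule 4 satisfied; rule 5 satisfied.

C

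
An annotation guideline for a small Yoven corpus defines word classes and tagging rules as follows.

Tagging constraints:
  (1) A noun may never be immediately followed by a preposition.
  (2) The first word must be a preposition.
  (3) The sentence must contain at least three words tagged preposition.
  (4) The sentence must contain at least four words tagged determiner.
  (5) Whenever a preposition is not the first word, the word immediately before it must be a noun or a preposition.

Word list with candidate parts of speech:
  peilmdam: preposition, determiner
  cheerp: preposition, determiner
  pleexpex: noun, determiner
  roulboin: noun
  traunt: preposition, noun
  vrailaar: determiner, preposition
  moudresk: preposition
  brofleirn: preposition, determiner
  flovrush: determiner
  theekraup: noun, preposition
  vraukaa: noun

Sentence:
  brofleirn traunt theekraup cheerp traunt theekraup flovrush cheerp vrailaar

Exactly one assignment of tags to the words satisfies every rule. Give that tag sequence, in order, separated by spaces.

Candidates per position — 1:brofleirn {preposition,determiner}; 2:traunt {preposition,noun}; 3:theekraup {noun,preposition}; 4:cheerp {preposition,determiner}; 5:traunt {preposition,noun}; 6:theekraup {noun,preposition}; 7:flovrush {determiner}; 8:cheerp {preposition,determiner}; 9:vrailaar {determiner,preposition}.
Position 1: determiner is ruled out by rule 2; that leaves preposition.
Position 4: preposition is ruled out by rule 4; that leaves determiner.
Position 5: preposition is ruled out by rule 5; that leaves noun.
Position 6: preposition is ruled out by rule 1; that leaves noun.
Position 8: preposition is ruled out by rule 4; that leaves determiner.
Position 9: preposition is ruled out by rule 4; that leaves determiner.
Position 2: noun is ruled out by rule 3; that leaves preposition.
Position 3: noun is ruled out by rule 3; that leaves preposition.
The only consistent sequence is: preposition preposition preposition determiner noun noun determiner determiner determiner.
Rule-by-rule: rule 1 ✓; rule 2 ✓; rule 3 ✓; rule 4 ✓; rule 5 ✓.

preposition preposition preposition determiner noun noun determiner determiner determiner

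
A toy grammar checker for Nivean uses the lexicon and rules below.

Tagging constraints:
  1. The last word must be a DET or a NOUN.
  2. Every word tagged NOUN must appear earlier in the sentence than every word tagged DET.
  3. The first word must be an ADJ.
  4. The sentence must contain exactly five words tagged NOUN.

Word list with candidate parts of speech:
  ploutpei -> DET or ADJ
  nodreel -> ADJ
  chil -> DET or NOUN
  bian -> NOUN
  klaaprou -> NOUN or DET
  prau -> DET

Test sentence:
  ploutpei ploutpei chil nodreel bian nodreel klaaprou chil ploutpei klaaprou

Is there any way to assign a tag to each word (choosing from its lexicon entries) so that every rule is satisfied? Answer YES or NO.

Candidates per position — 1:ploutpei {DET,ADJ}; 2:ploutpei {DET,ADJ}; 3:chil {DET,NOUN}; 4:nodreel {ADJ}; 5:bian {NOUN}; 6:nodreel {ADJ}; 7:klaaprou {NOUN,DET}; 8:chil {DET,NOUN}; 9:ploutpei {DET,ADJ}; 10:klaaprou {NOUN,DET}.
One satisfying assignment: ADJ ADJ NOUN ADJ NOUN ADJ NOUN NOUN ADJ NOUN.
Checking: rule 1 satisfied; rule 2 satisfied; rule 3 satisfied; rule 4 satisfied.

YES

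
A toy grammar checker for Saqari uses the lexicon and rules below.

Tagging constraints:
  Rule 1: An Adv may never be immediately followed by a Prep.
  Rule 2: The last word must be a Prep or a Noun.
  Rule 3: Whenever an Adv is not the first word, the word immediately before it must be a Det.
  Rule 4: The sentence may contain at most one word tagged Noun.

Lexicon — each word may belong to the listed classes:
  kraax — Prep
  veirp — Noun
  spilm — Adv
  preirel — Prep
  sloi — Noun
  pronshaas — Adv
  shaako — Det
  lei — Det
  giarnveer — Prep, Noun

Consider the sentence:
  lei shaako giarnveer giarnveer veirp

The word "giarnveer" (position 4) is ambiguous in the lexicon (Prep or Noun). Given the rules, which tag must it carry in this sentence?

Candidates per position — 1:lei {Det}; 2:shaako {Det}; 3:giarnveer {Prep,Noun}; 4:giarnveer {Prep,Noun}; 5:veirp {Noun}.
Word 3 cannot be Noun — rule 4 would then fail for every completion. It is Prep.
Word 4 cannot be Noun — rule 4 would then fail for every completion. It is Prep.
The unique satisfying tagging is: Det Det Prep Prep Noun.
Check: rule 1 holds; rule 2 holds; rule 3 holds; rule 4 holds.

Prep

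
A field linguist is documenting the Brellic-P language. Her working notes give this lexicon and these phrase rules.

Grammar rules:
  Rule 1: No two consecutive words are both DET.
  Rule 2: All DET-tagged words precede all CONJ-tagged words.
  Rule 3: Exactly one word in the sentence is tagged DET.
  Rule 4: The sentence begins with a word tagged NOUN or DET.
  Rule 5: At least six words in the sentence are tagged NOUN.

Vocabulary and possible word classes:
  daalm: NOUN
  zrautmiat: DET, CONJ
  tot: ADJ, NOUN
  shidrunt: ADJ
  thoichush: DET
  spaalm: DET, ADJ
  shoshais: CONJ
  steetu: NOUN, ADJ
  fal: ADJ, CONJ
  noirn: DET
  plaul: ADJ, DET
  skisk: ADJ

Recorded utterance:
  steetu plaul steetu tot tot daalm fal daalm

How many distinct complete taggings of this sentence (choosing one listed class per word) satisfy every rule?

2

Candidates per position — 1:steetu {NOUN,ADJ}; 2:plaul {ADJ,DET}; 3:steetu {NOUN,ADJ}; 4:tot {ADJ,NOUN}; 5:tot {ADJ,NOUN}; 6:daalm {NOUN}; 7:fal {ADJ,CONJ}; 8:daalm {NOUN}.
There are 64 candidate sequences in total.
The sequences that satisfy every rule: NOUN DET NOUN NOUN NOUN NOUN ADJ NOUN; NOUN DET NOUN NOUN NOUN NOUN CONJ NOUN.
Count = 2.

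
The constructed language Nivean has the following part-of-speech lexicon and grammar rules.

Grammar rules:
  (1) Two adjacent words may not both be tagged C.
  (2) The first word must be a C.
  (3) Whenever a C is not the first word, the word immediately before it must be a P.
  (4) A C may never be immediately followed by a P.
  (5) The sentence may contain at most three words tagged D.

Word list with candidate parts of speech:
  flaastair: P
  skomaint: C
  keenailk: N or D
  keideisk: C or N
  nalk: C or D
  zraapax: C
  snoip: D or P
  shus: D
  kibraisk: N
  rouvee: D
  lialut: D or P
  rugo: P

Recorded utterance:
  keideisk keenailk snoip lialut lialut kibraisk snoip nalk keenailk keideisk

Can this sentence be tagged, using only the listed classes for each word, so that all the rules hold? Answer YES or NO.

YES

Candidates per position — 1:keideisk {C,N}; 2:keenailk {N,D}; 3:snoip {D,P}; 4:lialut {D,P}; 5:lialut {D,P}; 6:kibraisk {N}; 7:snoip {D,P}; 8:nalk {C,D}; 9:keenailk {N,D}; 10:keideisk {C,N}.
One satisfying assignment: C N P D P N P D D N.
Verifying each rule — rule 1 ok; rule 2 ok; rule 3 ok; rule 4 ok; rule 5 ok.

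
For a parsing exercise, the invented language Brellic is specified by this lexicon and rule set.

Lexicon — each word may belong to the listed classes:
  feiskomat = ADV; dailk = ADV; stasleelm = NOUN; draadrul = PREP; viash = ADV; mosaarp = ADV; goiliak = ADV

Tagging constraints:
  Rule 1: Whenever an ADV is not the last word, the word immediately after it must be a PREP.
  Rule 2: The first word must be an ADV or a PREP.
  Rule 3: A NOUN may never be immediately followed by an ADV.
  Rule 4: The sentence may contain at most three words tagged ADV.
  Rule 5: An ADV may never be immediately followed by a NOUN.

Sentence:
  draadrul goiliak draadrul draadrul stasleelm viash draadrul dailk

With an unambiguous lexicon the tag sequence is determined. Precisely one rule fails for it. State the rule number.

Fixed tagging: PREP ADV PREP PREP NOUN ADV PREP ADV.
Checking each rule: R1 pass, R2 pass, R3 fail, R4 pass, R5 pass.
Only rule 3 fails.

3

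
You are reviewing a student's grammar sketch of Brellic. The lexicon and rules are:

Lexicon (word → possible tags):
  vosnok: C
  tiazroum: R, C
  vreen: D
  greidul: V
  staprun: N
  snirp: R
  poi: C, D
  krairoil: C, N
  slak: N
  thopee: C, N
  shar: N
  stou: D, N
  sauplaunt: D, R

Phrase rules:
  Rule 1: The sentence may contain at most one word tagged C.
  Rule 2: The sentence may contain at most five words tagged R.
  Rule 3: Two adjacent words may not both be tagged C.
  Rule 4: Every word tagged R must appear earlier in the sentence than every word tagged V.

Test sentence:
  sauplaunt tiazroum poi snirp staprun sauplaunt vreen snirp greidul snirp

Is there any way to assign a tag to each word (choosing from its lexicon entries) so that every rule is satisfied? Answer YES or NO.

NO

Candidates per position — 1:sauplaunt {D,R}; 2:tiazroum {R,C}; 3:poi {C,D}; 4:snirp {R}; 5:staprun {N}; 6:sauplaunt {D,R}; 7:vreen {D}; 8:snirp {R}; 9:greidul {V}; 10:snirp {R}.
Rule 4 cannot be satisfied by any choice of tags from the lexicon.
So there is no consistent tagging.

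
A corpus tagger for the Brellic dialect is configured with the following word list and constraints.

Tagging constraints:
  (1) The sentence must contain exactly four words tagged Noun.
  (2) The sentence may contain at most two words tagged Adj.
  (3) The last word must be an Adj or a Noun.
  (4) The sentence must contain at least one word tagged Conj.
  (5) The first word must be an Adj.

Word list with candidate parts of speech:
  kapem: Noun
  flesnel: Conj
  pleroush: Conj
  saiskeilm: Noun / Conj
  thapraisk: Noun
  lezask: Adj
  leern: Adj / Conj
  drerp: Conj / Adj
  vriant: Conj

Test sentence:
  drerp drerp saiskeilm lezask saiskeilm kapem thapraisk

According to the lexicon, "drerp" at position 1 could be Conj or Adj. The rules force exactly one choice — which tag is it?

Adj

Candidates per position — 1:drerp {Conj,Adj}; 2:drerp {Conj,Adj}; 3:saiskeilm {Noun,Conj}; 4:lezask {Adj}; 5:saiskeilm {Noun,Conj}; 6:kapem {Noun}; 7:thapraisk {Noun}.
If word 1 were Conj, no tagging could satisfy rule 5; so word 1 is Adj.
If word 2 were Adj, no tagging could satisfy rule 2; so word 2 is Conj.
If word 3 were Conj, no tagging could satisfy rule 1; so word 3 is Noun.
If word 5 were Conj, no tagging could satisfy rule 1; so word 5 is Noun.
The unique satisfying tagging is: Adj Conj Noun Adj Noun Noun Noun.
Rule-by-rule: rule 1 ✓; rule 2 ✓; rule 3 ✓; rule 4 ✓; rule 5 ✓.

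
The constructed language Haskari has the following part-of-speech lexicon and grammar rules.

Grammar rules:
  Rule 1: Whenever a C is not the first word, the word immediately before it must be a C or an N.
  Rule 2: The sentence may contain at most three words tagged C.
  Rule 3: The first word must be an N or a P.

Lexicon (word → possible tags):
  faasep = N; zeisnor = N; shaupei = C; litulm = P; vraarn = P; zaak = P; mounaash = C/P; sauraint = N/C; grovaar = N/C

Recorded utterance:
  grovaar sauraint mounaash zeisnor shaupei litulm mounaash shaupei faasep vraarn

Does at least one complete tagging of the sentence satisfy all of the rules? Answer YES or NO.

NO

Candidates per position — 1:grovaar {N,C}; 2:sauraint {N,C}; 3:mounaash {C,P}; 4:zeisnor {N}; 5:shaupei {C}; 6:litulm {P}; 7:mounaash {C,P}; 8:shaupei {C}; 9:faasep {N}; 10:vraarn {P}.
Rule 1 cannot be satisfied by any choice of tags from the lexicon.
So there is no consistent tagging.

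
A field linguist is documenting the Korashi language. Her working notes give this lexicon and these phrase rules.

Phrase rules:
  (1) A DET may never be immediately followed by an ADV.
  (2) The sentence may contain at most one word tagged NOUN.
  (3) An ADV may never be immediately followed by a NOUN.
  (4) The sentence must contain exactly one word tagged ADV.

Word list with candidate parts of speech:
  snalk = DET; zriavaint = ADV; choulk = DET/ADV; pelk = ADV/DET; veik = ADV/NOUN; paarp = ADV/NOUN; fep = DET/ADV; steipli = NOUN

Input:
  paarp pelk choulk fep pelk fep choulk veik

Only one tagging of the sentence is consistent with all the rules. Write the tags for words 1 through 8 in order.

Candidates per position — 1:paarp {ADV,NOUN}; 2:pelk {ADV,DET}; 3:choulk {DET,ADV}; 4:fep {DET,ADV}; 5:pelk {ADV,DET}; 6:fep {DET,ADV}; 7:choulk {DET,ADV}; 8:veik {ADV,NOUN}.
The remaining ambiguous positions (1, 2, 3, 4, 5, 6, 7, 8) are resolved jointly — only one combination satisfies every rule.
The only consistent sequence is: ADV DET DET DET DET DET DET NOUN.
Verifying each rule — rule 1 holds; rule 2 holds; rule 3 holds; rule 4 holds.

ADV DET DET DET DET DET DET NOUN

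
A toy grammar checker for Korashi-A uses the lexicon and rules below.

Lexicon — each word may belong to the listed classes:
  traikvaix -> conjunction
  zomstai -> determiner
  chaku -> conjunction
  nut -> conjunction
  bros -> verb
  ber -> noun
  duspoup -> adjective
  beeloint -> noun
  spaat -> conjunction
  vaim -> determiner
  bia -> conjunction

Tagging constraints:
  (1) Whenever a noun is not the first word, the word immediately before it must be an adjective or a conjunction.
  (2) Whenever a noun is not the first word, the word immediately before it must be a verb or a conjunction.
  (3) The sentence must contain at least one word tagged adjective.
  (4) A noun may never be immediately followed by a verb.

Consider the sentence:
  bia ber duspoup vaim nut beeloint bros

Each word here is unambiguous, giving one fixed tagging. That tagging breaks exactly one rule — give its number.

Fixed tagging: conjunction noun adjective determiner conjunction noun verb.
Checking each rule: R1 ✓, R2 ✓, R3 ✓, R4 ✗.
Only rule 4 fails.

4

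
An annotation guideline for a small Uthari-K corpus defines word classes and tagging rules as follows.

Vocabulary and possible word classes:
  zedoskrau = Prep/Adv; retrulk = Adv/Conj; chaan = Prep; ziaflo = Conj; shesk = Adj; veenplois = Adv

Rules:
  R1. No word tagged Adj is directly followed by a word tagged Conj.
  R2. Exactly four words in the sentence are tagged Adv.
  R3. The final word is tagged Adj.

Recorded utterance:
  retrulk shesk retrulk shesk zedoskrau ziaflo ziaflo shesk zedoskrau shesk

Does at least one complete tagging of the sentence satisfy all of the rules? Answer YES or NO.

Candidates per position — 1:retrulk {Adv,Conj}; 2:shesk {Adj}; 3:retrulk {Adv,Conj}; 4:shesk {Adj}; 5:zedoskrau {Prep,Adv}; 6:ziaflo {Conj}; 7:ziaflo {Conj}; 8:shesk {Adj}; 9:zedoskrau {Prep,Adv}; 10:shesk {Adj}.
One satisfying assignment: Adv Adj Adv Adj Adv Conj Conj Adj Adv Adj.
Checking: rule 1 satisfied; rule 2 satisfied; rule 3 satisfied.

YES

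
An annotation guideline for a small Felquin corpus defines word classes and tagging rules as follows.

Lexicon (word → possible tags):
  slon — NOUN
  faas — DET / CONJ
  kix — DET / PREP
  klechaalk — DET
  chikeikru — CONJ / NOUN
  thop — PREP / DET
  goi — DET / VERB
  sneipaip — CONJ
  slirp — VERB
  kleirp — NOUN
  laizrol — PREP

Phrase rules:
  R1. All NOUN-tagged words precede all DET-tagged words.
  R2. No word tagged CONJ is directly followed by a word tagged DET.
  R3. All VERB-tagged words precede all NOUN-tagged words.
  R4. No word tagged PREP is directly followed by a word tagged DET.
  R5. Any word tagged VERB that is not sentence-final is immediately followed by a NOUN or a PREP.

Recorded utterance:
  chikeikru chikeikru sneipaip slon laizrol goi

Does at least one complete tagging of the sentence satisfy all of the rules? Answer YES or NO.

NO

Candidates per position — 1:chikeikru {CONJ,NOUN}; 2:chikeikru {CONJ,NOUN}; 3:sneipaip {CONJ}; 4:slon {NOUN}; 5:laizrol {PREP}; 6:goi {DET,VERB}.
Every candidate sequence violates at least one rule; no consistent tagging exists.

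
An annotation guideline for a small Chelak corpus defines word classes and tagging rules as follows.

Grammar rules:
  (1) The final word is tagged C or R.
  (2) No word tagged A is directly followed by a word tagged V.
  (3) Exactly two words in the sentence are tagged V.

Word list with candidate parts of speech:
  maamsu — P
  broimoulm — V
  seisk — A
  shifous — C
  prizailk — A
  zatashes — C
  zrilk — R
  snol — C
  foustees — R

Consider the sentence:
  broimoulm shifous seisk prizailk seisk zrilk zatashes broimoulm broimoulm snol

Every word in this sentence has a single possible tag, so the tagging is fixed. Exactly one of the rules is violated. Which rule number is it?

3

Fixed tagging: V C A A A R C V V C.
Applying the rules: R1 pass, R2 pass, R3 fail.
Only rule 3 fails.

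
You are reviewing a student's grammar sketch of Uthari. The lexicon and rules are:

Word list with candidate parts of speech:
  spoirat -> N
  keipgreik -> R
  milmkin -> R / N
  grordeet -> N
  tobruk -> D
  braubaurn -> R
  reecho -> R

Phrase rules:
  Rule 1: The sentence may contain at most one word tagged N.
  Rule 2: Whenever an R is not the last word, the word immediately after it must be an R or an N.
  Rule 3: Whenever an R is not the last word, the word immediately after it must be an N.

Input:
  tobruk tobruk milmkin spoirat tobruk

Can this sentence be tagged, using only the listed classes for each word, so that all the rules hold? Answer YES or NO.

Candidates per position — 1:tobruk {D}; 2:tobruk {D}; 3:milmkin {R,N}; 4:spoirat {N}; 5:tobruk {D}.
One satisfying assignment: D D R N D.
Verifying each rule — rule 1 holds; rule 2 holds; rule 3 holds.

YES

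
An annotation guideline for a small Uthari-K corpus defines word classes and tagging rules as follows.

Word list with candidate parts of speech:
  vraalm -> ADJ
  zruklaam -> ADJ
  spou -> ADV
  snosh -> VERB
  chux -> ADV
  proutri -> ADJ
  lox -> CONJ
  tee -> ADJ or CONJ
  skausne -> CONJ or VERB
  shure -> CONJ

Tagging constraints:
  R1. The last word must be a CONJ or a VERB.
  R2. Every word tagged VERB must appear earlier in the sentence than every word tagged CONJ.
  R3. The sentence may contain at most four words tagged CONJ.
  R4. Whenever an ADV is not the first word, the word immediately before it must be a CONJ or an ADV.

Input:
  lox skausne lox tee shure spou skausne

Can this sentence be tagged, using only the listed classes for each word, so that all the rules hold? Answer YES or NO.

Candidates per position — 1:lox {CONJ}; 2:skausne {CONJ,VERB}; 3:lox {CONJ}; 4:tee {ADJ,CONJ}; 5:shure {CONJ}; 6:spou {ADV}; 7:skausne {CONJ,VERB}.
Every candidate sequence violates at least one rule; no consistent tagging exists.

NO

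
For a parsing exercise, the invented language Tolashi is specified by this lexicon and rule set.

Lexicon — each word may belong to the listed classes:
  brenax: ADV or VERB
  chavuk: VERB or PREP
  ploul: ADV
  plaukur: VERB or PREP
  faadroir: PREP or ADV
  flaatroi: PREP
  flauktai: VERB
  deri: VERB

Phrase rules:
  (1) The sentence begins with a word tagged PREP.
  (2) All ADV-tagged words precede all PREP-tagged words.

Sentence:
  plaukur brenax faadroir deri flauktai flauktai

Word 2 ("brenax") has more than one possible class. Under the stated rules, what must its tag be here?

VERB

Candidates per position — 1:plaukur {VERB,PREP}; 2:brenax {ADV,VERB}; 3:faadroir {PREP,ADV}; 4:deri {VERB}; 5:flauktai {VERB}; 6:flauktai {VERB}.
If word 1 were VERB, no tagging could satisfy rule 1; so word 1 is PREP.
If word 2 were ADV, no tagging could satisfy rule 2; so word 2 is VERB.
If word 3 were ADV, no tagging could satisfy rule 2; so word 3 is PREP.
That leaves exactly one tagging: PREP VERB PREP VERB VERB VERB.
Rule-by-rule: rule 1 ok; rule 2 ok.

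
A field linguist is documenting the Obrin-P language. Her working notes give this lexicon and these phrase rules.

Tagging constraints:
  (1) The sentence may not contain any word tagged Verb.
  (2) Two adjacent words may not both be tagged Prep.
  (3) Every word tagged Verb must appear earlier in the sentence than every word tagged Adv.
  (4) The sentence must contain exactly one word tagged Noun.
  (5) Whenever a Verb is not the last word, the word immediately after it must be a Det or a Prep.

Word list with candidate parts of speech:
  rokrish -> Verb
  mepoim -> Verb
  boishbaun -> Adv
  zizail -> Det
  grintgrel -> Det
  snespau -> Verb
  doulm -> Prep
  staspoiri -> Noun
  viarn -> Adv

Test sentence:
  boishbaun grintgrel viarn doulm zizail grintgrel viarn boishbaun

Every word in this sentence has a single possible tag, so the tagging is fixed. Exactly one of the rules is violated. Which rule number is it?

4

Fixed tagging: Adv Det Adv Prep Det Det Adv Adv.
Checking each rule: R1 pass, R2 pass, R3 pass, R4 fail, R5 pass.
Only rule 4 fails.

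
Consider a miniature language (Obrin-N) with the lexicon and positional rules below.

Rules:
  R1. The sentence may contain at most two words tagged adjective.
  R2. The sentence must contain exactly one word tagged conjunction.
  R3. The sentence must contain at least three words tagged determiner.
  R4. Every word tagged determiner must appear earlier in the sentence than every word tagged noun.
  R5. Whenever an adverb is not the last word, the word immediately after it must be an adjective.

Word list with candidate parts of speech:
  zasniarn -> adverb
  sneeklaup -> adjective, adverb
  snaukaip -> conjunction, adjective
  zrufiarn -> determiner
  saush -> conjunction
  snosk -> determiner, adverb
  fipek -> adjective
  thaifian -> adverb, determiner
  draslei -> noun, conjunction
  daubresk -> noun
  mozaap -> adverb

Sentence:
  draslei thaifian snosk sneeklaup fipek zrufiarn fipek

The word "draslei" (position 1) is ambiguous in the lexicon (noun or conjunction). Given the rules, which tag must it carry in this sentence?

Candidates per position — 1:draslei {noun,conjunction}; 2:thaifian {adverb,determiner}; 3:snosk {determiner,adverb}; 4:sneeklaup {adjective,adverb}; 5:fipek {adjective}; 6:zrufiarn {determiner}; 7:fipek {adjective}.
If word 1 were noun, no tagging could satisfy rule 2; so word 1 is conjunction.
If word 2 were adverb, no tagging could satisfy rule 3; so word 2 is determiner.
If word 3 were adverb, no tagging could satisfy rule 3; so word 3 is determiner.
If word 4 were adjective, no tagging could satisfy rule 1; so word 4 is adverb.
That leaves exactly one tagging: conjunction determiner determiner adverb adjective determiner adjective.
Verifying each rule — rule 1 holds; rule 2 holds; rule 3 holds; rule 4 holds; rule 5 holds.

conjunction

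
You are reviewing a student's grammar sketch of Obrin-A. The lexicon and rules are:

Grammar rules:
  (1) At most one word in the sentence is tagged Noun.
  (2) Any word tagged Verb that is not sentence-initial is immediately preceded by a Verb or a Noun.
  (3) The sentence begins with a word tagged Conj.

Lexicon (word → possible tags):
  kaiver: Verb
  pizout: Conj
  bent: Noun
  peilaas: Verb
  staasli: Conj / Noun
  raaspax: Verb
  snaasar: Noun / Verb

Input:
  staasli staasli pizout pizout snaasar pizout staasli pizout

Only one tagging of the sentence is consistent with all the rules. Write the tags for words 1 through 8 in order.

Conj Conj Conj Conj Noun Conj Conj Conj

Candidates per position — 1:staasli {Conj,Noun}; 2:staasli {Conj,Noun}; 3:pizout {Conj}; 4:pizout {Conj}; 5:snaasar {Noun,Verb}; 6:pizout {Conj}; 7:staasli {Conj,Noun}; 8:pizout {Conj}.
Position 1: tagging it Noun would leave rule 3 unsatisfiable, so it must be Conj.
Position 5: tagging it Verb would leave rule 2 unsatisfiable, so it must be Noun.
Position 7: tagging it Noun would leave rule 1 unsatisfiable, so it must be Conj.
Position 2: tagging it Noun would leave rule 1 unsatisfiable, so it must be Conj.
The only consistent sequence is: Conj Conj Conj Conj Noun Conj Conj Conj.
Check: rule 1 satisfied; rule 2 satisfied; rule 3 satisfied.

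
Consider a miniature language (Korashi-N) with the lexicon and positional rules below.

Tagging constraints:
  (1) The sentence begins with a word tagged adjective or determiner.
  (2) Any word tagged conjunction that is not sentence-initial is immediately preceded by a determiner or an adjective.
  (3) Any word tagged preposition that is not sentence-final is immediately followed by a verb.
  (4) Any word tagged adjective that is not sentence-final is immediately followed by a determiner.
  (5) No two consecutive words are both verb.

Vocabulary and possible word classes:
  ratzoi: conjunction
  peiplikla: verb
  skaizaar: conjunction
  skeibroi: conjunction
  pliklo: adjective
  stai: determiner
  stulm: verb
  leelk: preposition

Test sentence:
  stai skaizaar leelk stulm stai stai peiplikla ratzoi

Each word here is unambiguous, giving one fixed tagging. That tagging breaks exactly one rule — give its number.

Fixed tagging: determiner conjunction preposition verb determiner determiner verb conjunction.
Checking each rule: R1 ok, R2 fails, R3 ok, R4 ok, R5 ok.
Only rule 2 fails.

2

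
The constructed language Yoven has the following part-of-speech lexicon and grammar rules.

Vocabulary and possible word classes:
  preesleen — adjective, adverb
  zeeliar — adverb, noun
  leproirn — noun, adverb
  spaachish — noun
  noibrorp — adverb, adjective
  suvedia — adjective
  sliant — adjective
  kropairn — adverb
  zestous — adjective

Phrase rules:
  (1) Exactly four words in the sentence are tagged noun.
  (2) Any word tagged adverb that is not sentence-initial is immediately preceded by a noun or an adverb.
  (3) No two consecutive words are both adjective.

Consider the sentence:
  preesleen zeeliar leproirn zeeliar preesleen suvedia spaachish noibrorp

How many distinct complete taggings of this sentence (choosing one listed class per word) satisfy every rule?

4

Candidates per position — 1:preesleen {adjective,adverb}; 2:zeeliar {adverb,noun}; 3:leproirn {noun,adverb}; 4:zeeliar {adverb,noun}; 5:preesleen {adjective,adverb}; 6:suvedia {adjective}; 7:spaachish {noun}; 8:noibrorp {adverb,adjective}.
There are 64 candidate sequences in total.
The sequences that satisfy every rule: adjective noun noun noun adverb adjective noun adverb; adjective noun noun noun adverb adjective noun adjective; adverb noun noun noun adverb adjective noun adverb; adverb noun noun noun adverb adjective noun adjective.
Count = 4.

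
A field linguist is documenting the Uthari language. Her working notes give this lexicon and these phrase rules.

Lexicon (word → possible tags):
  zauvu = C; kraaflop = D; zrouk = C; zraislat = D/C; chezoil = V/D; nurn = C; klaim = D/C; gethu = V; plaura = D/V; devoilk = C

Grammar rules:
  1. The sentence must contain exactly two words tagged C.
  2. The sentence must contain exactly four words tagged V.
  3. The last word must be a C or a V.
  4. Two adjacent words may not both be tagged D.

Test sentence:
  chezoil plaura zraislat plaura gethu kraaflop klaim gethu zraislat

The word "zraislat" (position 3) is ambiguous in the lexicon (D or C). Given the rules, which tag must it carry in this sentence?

Candidates per position — 1:chezoil {V,D}; 2:plaura {D,V}; 3:zraislat {D,C}; 4:plaura {D,V}; 5:gethu {V}; 6:kraaflop {D}; 7:klaim {D,C}; 8:gethu {V}; 9:zraislat {D,C}.
Word 7 cannot be D — rule 4 would then fail for every completion. It is C.
Word 9 cannot be D — rule 3 would then fail for every completion. It is C.
Word 3 cannot be C — rule 1 would then fail for every completion. It is D.
Word 4 cannot be D — rule 4 would then fail for every completion. It is V.
Word 2 cannot be D — rule 4 would then fail for every completion. It is V.
Word 1 cannot be V — rule 2 would then fail for every completion. It is D.
The unique satisfying tagging is: D V D V V D C V C.
Rule-by-rule: rule 1 ok; rule 2 ok; rule 3 ok; rule 4 ok.

D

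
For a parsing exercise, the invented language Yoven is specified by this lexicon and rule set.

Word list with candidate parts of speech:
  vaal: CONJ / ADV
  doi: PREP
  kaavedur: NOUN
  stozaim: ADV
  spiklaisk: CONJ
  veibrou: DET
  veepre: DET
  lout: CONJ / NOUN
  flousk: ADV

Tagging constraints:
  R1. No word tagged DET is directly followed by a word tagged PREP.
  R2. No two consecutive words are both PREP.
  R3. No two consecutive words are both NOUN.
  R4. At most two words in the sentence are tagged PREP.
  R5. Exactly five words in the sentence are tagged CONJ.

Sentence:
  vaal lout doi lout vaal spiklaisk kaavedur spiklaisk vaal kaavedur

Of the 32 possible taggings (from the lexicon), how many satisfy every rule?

10

Candidates per position — 1:vaal {CONJ,ADV}; 2:lout {CONJ,NOUN}; 3:doi {PREP}; 4:lout {CONJ,NOUN}; 5:vaal {CONJ,ADV}; 6:spiklaisk {CONJ}; 7:kaavedur {NOUN}; 8:spiklaisk {CONJ}; 9:vaal {CONJ,ADV}; 10:kaavedur {NOUN}.
There are 32 candidate sequences in total.
Checking each against the rules leaves 10 sequences.
Count = 10.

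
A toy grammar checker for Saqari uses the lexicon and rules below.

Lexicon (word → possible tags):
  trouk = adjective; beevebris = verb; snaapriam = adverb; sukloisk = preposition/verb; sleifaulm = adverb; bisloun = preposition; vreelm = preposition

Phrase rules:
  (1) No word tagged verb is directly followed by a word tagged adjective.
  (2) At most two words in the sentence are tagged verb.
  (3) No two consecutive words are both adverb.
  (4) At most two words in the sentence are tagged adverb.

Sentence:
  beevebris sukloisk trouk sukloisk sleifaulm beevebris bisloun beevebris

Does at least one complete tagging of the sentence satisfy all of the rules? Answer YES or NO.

Candidates per position — 1:beevebris {verb}; 2:sukloisk {preposition,verb}; 3:trouk {adjective}; 4:sukloisk {preposition,verb}; 5:sleifaulm {adverb}; 6:beevebris {verb}; 7:bisloun {preposition}; 8:beevebris {verb}.
Rule 2 cannot be satisfied by any choice of tags from the lexicon.
So there is no consistent tagging.

NO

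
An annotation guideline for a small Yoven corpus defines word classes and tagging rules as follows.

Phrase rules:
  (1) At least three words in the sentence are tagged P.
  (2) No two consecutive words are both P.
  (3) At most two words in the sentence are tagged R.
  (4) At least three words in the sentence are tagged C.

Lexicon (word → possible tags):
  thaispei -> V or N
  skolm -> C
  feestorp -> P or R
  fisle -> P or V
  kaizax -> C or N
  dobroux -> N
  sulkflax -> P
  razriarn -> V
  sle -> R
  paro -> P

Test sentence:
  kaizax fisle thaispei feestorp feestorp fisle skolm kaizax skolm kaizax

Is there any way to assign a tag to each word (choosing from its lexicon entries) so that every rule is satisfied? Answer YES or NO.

YES

Candidates per position — 1:kaizax {C,N}; 2:fisle {P,V}; 3:thaispei {V,N}; 4:feestorp {P,R}; 5:feestorp {P,R}; 6:fisle {P,V}; 7:skolm {C}; 8:kaizax {C,N}; 9:skolm {C}; 10:kaizax {C,N}.
One satisfying assignment: C P N P R P C N C N.
Rule-by-rule: rule 1 satisfied; rule 2 satisfied; rule 3 satisfied; rule 4 satisfied.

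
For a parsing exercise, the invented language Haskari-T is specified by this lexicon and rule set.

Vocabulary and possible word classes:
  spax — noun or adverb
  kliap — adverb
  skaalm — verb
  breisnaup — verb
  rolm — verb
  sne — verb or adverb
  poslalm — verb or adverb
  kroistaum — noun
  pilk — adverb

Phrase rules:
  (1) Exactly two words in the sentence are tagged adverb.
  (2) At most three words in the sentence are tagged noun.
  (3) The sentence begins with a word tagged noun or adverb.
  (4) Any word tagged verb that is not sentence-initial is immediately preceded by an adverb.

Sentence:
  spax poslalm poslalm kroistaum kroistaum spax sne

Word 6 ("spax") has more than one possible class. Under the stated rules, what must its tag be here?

adverb

Candidates per position — 1:spax {noun,adverb}; 2:poslalm {verb,adverb}; 3:poslalm {verb,adverb}; 4:kroistaum {noun}; 5:kroistaum {noun}; 6:spax {noun,adverb}; 7:sne {verb,adverb}.
Position 6: the remaining choice is settled jointly with positions 1, 2, 3, 7 — only adverb at position 6 is part of a tagging that satisfies every rule.
So the tagging must be: noun adverb verb noun noun adverb verb.
Check: rule 1 satisfied; rule 2 satisfied; rule 3 satisfied; rule 4 satisfied.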